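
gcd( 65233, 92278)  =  1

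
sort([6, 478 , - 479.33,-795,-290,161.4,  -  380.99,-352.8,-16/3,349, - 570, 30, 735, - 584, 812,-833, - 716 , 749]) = [ - 833,-795,-716,-584,-570,-479.33, - 380.99,-352.8,-290,-16/3, 6 , 30  ,  161.4,349, 478,735,  749, 812]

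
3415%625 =290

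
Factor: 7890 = 2^1 *3^1*5^1*263^1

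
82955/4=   20738 + 3/4 = 20738.75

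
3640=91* 40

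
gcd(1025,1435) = 205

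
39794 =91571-51777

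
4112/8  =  514 = 514.00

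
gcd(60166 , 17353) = 67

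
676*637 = 430612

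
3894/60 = 649/10  =  64.90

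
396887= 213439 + 183448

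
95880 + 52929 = 148809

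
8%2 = 0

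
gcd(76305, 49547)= 1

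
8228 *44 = 362032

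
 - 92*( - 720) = 66240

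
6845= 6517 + 328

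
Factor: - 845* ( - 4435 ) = 5^2*13^2*887^1 = 3747575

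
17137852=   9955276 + 7182576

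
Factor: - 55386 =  - 2^1*3^2*17^1 * 181^1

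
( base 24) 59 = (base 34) 3r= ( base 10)129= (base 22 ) 5j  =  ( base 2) 10000001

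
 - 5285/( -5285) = 1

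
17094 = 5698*3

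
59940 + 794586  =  854526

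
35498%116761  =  35498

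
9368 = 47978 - 38610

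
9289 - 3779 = 5510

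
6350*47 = 298450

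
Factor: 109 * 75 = 8175 = 3^1*5^2*109^1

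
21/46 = 21/46 = 0.46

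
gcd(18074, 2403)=1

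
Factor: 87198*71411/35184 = 2^ ( - 3 )*733^ ( - 1 )*14533^1*71411^1 = 1037816063/5864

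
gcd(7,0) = 7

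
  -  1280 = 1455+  - 2735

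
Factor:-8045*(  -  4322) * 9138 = 317732737620 = 2^2*3^1*5^1*1523^1*1609^1 * 2161^1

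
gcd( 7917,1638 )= 273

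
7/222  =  7/222 = 0.03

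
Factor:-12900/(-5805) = 20/9 = 2^2 * 3^( - 2 ) * 5^1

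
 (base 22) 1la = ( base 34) S4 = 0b1110111100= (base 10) 956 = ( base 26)1AK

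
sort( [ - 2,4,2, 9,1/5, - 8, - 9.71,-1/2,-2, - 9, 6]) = [ - 9.71,-9,-8, - 2, - 2, - 1/2, 1/5, 2, 4, 6  ,  9 ] 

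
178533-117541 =60992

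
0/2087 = 0 =0.00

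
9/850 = 9/850 = 0.01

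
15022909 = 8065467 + 6957442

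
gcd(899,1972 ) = 29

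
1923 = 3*641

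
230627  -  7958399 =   -  7727772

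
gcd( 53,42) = 1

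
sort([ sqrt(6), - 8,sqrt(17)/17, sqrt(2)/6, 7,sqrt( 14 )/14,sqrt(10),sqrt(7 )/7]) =[  -  8,sqrt(2)/6,sqrt( 17 )/17,  sqrt(14) /14, sqrt( 7) /7,sqrt(6),sqrt (10),7] 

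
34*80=2720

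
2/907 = 2/907 = 0.00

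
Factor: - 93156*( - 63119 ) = 2^2 * 3^1*7^2*71^1 * 127^1 * 1109^1=5879913564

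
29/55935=29/55935 = 0.00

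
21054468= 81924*257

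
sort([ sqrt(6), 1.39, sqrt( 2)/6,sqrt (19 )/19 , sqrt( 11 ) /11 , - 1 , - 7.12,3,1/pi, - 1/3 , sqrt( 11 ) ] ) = [ - 7.12,-1, -1/3, sqrt(19)/19,  sqrt( 2)/6,sqrt( 11 ) /11,  1/pi, 1.39, sqrt(6 ), 3,  sqrt( 11) ] 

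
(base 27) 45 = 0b1110001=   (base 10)113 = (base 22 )53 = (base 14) 81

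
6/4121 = 6/4121 = 0.00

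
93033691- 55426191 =37607500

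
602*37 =22274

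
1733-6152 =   -  4419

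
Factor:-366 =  - 2^1*3^1*61^1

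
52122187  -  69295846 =-17173659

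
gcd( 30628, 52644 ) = 4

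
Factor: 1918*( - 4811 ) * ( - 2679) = 2^1*3^1*7^1*17^1*19^1*47^1*137^1*283^1 = 24720467142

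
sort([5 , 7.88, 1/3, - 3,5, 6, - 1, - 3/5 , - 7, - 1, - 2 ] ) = [- 7 ,-3, - 2, - 1,- 1, - 3/5, 1/3 , 5, 5, 6, 7.88] 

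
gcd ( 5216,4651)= 1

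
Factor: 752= 2^4*47^1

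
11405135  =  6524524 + 4880611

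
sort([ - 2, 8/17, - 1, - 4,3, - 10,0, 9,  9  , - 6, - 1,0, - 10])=[ - 10, - 10, - 6, - 4, - 2,-1 , - 1, 0,0, 8/17  ,  3 , 9,9]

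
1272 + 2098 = 3370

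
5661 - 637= 5024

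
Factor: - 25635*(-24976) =640259760 =2^4*3^1 * 5^1*7^1*223^1*1709^1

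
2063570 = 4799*430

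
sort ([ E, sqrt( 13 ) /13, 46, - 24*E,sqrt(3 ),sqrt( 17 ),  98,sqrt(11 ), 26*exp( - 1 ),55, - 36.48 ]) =[ - 24*E,-36.48 , sqrt (13 ) /13,sqrt(3), E, sqrt(11 ),sqrt(17 ), 26 * exp( -1 ),46,  55,98]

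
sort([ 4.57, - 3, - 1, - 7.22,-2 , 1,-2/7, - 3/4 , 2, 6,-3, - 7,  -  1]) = [ - 7.22, - 7, - 3,  -  3, - 2 , - 1, - 1,  -  3/4, - 2/7, 1,2,4.57,6 ] 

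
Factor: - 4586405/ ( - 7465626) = 2^( - 1)*3^( -2)*5^1 *7^(-1)*193^(-1)*307^ (  -  1)*917281^1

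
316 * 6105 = 1929180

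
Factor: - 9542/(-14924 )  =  2^( - 1)*7^(-1 )*  41^ ( - 1)*367^1 = 367/574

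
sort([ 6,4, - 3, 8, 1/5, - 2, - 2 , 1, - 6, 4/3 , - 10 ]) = [ - 10, - 6 , - 3, - 2 , - 2, 1/5, 1,4/3, 4, 6, 8]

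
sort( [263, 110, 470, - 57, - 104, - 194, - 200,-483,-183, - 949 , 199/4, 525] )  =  [-949, - 483,- 200, - 194 ,-183,-104,-57, 199/4, 110, 263,  470,525]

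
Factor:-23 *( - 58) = 1334 = 2^1*23^1*29^1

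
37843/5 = 37843/5 = 7568.60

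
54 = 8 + 46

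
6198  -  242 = 5956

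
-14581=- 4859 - 9722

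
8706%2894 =24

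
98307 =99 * 993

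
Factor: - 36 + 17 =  -19^1  =  - 19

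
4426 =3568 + 858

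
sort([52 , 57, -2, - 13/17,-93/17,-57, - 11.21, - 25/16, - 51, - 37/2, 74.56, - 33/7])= [ - 57 , - 51,  -  37/2, - 11.21, - 93/17, -33/7, - 2, - 25/16, - 13/17,52 , 57, 74.56]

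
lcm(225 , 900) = 900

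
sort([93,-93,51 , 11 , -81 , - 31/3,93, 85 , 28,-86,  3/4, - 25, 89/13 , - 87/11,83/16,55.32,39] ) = [ - 93, - 86, - 81,  -  25, - 31/3, - 87/11, 3/4,  83/16, 89/13, 11,28, 39,51, 55.32,85,93,93 ]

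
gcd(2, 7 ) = 1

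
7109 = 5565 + 1544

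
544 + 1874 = 2418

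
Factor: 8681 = 8681^1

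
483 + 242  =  725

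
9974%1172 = 598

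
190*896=170240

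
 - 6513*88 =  - 573144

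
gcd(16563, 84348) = 3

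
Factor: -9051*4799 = -43435749=-3^1* 7^1*431^1*4799^1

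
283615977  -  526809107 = -243193130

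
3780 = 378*10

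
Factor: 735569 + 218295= 2^3* 119233^1 = 953864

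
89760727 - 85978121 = 3782606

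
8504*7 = 59528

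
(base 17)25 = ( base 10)39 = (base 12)33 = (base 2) 100111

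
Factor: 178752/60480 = 3^(-2)*5^( - 1 )*7^1*19^1  =  133/45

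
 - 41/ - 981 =41/981 = 0.04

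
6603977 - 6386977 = 217000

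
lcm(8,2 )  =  8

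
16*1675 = 26800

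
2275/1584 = 2275/1584 = 1.44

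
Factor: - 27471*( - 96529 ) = 2651748159 =3^1*83^1 * 1163^1*9157^1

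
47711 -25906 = 21805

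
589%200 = 189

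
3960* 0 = 0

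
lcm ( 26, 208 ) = 208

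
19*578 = 10982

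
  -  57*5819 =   -  331683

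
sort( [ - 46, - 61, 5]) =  [ - 61, - 46,  5]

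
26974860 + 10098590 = 37073450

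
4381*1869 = 8188089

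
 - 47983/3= - 15995+2/3 = -  15994.33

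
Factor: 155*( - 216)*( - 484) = 16204320 = 2^5*3^3*5^1*11^2*31^1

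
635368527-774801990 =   -  139433463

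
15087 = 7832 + 7255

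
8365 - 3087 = 5278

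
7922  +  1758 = 9680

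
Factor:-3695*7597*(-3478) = 2^1 * 5^1*37^1 *47^1 * 71^1*107^1 * 739^1 = 97630642370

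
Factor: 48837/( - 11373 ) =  -73/17 = -17^(  -  1)*73^1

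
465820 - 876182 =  - 410362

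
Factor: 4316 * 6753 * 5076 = 147944832048 = 2^4*3^4*13^1*47^1 * 83^1*2251^1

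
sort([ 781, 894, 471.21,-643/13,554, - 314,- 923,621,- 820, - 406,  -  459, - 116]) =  [  -  923,-820, - 459, -406, - 314, - 116,-643/13, 471.21, 554, 621 , 781, 894 ] 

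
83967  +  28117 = 112084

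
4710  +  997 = 5707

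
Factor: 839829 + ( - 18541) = 821288=   2^3*13^1*53^1 * 149^1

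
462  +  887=1349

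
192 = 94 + 98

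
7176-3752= 3424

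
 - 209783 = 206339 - 416122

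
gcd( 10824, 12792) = 984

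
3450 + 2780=6230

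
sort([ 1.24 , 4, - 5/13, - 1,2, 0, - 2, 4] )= [- 2, - 1,- 5/13,0,1.24,  2, 4, 4 ] 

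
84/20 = 4 + 1/5 = 4.20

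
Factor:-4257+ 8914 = 4657^1 =4657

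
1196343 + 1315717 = 2512060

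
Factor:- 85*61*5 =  - 5^2 * 17^1*61^1= - 25925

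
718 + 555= 1273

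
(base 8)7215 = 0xE8D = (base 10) 3725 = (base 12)21A5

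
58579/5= 58579/5=11715.80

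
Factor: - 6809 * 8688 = -2^4*3^1 * 11^1*181^1 * 619^1= -59156592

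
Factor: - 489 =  -3^1*163^1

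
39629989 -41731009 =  - 2101020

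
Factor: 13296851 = 13296851^1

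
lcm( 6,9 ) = 18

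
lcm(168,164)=6888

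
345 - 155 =190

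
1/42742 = 1/42742 = 0.00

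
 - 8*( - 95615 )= 764920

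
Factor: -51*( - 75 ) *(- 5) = - 19125 = - 3^2*5^3 *17^1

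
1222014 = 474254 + 747760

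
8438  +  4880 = 13318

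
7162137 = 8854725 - 1692588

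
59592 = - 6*( - 9932)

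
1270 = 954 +316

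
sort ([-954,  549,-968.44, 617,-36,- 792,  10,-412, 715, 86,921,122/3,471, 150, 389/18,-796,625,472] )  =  [-968.44, - 954 , - 796, - 792,-412,-36,  10, 389/18, 122/3,  86,150,471, 472, 549,  617, 625, 715,921]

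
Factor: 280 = 2^3*5^1*7^1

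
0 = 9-9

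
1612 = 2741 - 1129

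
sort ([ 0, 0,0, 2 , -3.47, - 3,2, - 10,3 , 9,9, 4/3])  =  [  -  10, - 3.47, - 3, 0,0,0,4/3,2, 2 , 3,9,9]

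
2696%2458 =238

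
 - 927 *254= - 235458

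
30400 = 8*3800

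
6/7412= 3/3706= 0.00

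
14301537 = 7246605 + 7054932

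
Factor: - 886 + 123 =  - 763 = - 7^1*109^1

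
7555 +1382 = 8937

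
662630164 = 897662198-235032034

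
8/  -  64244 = -1 +16059/16061  =  - 0.00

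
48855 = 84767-35912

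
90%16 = 10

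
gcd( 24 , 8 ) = 8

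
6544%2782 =980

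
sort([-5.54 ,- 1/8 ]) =[-5.54, - 1/8 ] 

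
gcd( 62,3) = 1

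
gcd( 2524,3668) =4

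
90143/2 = 45071  +  1/2 =45071.50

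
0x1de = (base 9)581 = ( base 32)eu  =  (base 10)478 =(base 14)262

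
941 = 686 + 255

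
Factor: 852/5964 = 1/7 = 7^(  -  1 ) 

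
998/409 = 998/409  =  2.44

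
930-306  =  624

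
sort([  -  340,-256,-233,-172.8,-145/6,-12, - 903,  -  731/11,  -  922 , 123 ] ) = [ - 922, - 903,-340,- 256,-233, - 172.8,-731/11, - 145/6,-12,123 ] 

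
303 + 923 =1226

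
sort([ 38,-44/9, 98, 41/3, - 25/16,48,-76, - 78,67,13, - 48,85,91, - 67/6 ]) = [-78,-76, - 48, - 67/6 ,-44/9, - 25/16,13,  41/3,38,48,67,85, 91,98]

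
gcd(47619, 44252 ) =481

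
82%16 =2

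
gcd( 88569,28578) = 3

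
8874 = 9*986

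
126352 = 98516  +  27836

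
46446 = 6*7741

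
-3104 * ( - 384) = 1191936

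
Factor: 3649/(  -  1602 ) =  - 41/18 = - 2^(-1)*3^( - 2 ) * 41^1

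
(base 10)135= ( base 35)3U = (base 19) 72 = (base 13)A5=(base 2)10000111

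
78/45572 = 39/22786 = 0.00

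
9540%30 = 0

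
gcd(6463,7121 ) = 1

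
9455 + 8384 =17839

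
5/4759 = 5/4759 = 0.00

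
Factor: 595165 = 5^1 * 119033^1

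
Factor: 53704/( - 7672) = - 7^1 = - 7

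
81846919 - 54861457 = 26985462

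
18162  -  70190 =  - 52028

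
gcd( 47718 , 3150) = 18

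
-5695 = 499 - 6194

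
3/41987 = 3/41987 = 0.00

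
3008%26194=3008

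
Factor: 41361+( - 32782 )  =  8579 = 23^1*373^1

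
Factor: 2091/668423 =3/959  =  3^1*7^( - 1)*137^( - 1) 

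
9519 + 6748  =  16267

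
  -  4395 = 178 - 4573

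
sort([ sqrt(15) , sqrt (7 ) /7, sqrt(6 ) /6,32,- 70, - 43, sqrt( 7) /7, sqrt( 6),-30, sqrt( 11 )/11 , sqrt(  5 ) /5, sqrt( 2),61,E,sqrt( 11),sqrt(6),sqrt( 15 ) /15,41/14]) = [ - 70 , - 43,-30,sqrt ( 15)/15, sqrt( 11) /11, sqrt(7 ) /7, sqrt(7) /7,sqrt(  6)/6, sqrt( 5) /5,  sqrt(2),sqrt(6 ),sqrt(6), E,41/14, sqrt(11 ),sqrt( 15 ),32,  61]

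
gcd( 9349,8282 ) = 1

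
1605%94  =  7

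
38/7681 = 38/7681 = 0.00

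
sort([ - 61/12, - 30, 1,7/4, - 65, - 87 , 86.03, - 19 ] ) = [-87, - 65, - 30, -19, - 61/12,  1, 7/4,86.03 ] 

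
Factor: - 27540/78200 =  - 2^(-1)*3^4 * 5^( - 1 )*23^ ( - 1 ) = -  81/230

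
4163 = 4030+133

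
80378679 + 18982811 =99361490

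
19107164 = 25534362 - 6427198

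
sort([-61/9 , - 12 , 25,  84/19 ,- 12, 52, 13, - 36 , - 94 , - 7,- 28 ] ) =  [-94, - 36, - 28,-12,-12, - 7 ,  -  61/9, 84/19,13, 25, 52 ] 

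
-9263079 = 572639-9835718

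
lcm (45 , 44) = 1980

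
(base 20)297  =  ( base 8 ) 1733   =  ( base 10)987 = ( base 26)1bp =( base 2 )1111011011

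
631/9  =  631/9 = 70.11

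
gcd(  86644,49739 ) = 1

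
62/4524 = 31/2262 = 0.01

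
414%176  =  62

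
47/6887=47/6887 = 0.01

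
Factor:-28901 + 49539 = 2^1*17^1*607^1=20638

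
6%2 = 0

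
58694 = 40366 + 18328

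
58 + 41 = 99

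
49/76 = 49/76 = 0.64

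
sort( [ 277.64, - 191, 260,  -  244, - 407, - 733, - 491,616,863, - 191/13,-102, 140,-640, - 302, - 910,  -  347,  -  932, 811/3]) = [ - 932, - 910, - 733, -640,-491, - 407, - 347, - 302, - 244, -191, - 102, - 191/13,140, 260,811/3,277.64,616,863]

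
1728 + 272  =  2000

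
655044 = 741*884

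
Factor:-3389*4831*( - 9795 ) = 3^1*5^1*653^1 *3389^1*4831^1=160366276905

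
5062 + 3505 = 8567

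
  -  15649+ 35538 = 19889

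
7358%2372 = 242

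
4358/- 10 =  - 436 +1/5 =- 435.80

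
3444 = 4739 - 1295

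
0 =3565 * 0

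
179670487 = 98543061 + 81127426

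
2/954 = 1/477= 0.00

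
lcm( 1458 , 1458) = 1458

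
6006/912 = 1001/152= 6.59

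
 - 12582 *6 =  - 75492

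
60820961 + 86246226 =147067187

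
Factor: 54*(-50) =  - 2^2*3^3*5^2 =- 2700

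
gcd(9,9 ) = 9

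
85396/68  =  1255+14/17 = 1255.82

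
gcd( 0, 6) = 6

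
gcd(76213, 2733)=1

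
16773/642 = 5591/214= 26.13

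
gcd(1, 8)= 1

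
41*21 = 861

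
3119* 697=2173943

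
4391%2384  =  2007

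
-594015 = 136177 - 730192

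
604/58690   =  302/29345 = 0.01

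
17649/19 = 928 + 17/19 =928.89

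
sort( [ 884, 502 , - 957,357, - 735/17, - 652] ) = [ - 957,- 652,  -  735/17,357, 502, 884]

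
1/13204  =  1/13204 = 0.00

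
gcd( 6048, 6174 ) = 126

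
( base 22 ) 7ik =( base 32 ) 3ms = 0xedc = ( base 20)9A4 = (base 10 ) 3804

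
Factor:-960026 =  - 2^1*480013^1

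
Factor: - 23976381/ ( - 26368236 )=2^( - 2)*3^( - 1)*11^1*13^1*509^ ( - 1 )*1439^( - 1 )*55889^1 =7992127/8789412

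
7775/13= 7775/13 = 598.08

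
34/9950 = 17/4975= 0.00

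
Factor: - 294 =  - 2^1*3^1*7^2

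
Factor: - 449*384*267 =-46035072 = - 2^7*3^2*89^1*449^1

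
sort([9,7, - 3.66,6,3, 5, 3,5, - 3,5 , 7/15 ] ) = [ - 3.66, - 3 , 7/15 , 3, 3,5,5,5,6, 7,9]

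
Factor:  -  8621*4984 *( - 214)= 9194951696 = 2^4*7^1*37^1* 89^1*107^1*233^1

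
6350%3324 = 3026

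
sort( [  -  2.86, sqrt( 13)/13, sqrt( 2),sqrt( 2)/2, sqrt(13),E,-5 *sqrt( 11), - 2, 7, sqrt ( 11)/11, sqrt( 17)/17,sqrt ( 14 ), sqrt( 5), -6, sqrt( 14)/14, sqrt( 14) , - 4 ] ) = [- 5 * sqrt( 11), - 6,-4, - 2.86,-2,sqrt( 17)/17,sqrt(14)/14, sqrt (13)/13 , sqrt( 11)/11,sqrt ( 2)/2, sqrt( 2), sqrt( 5 ), E, sqrt(13 ),sqrt(14),sqrt(14), 7] 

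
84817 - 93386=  - 8569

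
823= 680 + 143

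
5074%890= 624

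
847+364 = 1211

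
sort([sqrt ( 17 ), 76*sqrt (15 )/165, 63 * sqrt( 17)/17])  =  [ 76*sqrt(15 )/165, sqrt( 17), 63*sqrt ( 17) /17 ]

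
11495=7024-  - 4471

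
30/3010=3/301 = 0.01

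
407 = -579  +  986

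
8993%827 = 723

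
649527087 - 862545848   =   - 213018761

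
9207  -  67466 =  - 58259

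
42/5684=3/406 = 0.01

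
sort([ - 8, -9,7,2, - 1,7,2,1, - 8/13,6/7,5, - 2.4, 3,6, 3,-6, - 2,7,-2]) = [ - 9,  -  8, - 6, - 2.4, - 2,- 2, - 1, -8/13,6/7,1,2, 2 , 3, 3,5,  6, 7 , 7  ,  7]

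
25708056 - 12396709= 13311347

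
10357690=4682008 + 5675682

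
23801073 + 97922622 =121723695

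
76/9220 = 19/2305 = 0.01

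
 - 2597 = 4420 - 7017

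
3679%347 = 209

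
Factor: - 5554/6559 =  - 2^1*7^( - 1) * 937^(-1)* 2777^1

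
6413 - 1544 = 4869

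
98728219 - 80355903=18372316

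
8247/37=8247/37  =  222.89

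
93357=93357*1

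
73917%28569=16779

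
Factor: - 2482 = -2^1 * 17^1*73^1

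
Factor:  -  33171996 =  - 2^2*3^1* 11^1*13^2 * 1487^1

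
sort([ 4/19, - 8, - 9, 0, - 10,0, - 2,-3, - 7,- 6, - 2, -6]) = [ -10 , - 9, - 8,-7 , - 6, - 6, - 3,-2, -2,0,0,4/19 ] 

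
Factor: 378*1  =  378= 2^1*3^3*7^1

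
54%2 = 0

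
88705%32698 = 23309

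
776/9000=97/1125  =  0.09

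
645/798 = 215/266  =  0.81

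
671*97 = 65087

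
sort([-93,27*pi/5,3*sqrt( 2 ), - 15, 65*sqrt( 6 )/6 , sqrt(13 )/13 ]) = [ - 93, - 15, sqrt( 13)/13,3*sqrt( 2),27*pi/5,65*sqrt( 6)/6 ]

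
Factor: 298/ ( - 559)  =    -  2^1*13^ ( - 1)*43^ ( - 1)*149^1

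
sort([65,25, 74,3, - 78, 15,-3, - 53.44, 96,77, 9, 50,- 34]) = [- 78, - 53.44, - 34,-3, 3, 9,15, 25, 50, 65, 74,  77, 96] 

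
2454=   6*409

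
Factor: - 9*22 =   -  2^1*3^2*11^1 = - 198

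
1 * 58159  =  58159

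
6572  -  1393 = 5179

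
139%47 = 45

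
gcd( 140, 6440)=140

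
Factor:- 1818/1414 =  - 3^2*7^( - 1)=- 9/7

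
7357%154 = 119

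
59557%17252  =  7801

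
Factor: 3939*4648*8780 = 160748384160  =  2^5*3^1*5^1 * 7^1*13^1*83^1*101^1 * 439^1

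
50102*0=0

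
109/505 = 109/505 = 0.22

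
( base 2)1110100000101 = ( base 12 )4371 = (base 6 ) 54221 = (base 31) 7MK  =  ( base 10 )7429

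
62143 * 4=248572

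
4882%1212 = 34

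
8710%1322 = 778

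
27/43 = 27/43 =0.63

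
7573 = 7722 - 149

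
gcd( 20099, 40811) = 1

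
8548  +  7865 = 16413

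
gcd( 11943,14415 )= 3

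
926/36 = 25+13/18 = 25.72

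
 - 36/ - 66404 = 9/16601 = 0.00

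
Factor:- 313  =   - 313^1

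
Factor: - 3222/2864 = - 9/8 = - 2^(-3 )*3^2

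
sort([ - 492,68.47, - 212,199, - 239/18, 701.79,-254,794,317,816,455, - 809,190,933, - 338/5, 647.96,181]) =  [ - 809, - 492,-254, - 212, - 338/5, - 239/18,68.47,181,190,199,317, 455,647.96,701.79, 794 , 816,933]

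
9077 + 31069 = 40146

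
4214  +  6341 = 10555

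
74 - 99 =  - 25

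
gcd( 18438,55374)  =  6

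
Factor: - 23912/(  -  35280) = 61/90 = 2^( - 1 )*3^ (-2)*5^(- 1)*61^1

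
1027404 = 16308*63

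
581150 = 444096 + 137054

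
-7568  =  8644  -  16212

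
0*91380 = 0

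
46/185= 46/185  =  0.25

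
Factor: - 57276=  - 2^2*3^2*37^1*43^1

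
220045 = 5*44009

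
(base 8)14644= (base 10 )6564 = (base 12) 3970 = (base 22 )DC8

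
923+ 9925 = 10848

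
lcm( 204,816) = 816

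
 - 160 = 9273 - 9433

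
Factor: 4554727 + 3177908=7732635=3^1*5^1*191^1*2699^1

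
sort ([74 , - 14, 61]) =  [ - 14, 61,  74 ]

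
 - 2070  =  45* (- 46)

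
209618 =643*326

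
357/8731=357/8731 = 0.04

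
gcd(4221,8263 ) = 1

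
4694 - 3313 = 1381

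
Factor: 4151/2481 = 3^( - 1)*7^1*593^1*827^ (-1 )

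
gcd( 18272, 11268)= 4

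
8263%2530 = 673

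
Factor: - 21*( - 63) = 1323 = 3^3*7^2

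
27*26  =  702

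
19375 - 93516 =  - 74141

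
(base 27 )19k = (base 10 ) 992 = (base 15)462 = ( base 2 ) 1111100000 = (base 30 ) 132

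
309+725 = 1034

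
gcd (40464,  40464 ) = 40464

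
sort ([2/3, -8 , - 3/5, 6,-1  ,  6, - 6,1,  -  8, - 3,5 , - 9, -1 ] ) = [ - 9, - 8, - 8,  -  6,-3, - 1, - 1, - 3/5,2/3, 1, 5,6,  6]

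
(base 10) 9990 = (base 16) 2706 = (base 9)14630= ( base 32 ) 9o6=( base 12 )5946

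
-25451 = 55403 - 80854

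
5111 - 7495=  - 2384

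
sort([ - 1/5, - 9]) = [-9, - 1/5] 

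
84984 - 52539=32445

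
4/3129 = 4/3129 = 0.00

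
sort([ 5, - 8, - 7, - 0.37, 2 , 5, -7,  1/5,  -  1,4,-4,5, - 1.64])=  [ - 8, - 7, - 7, - 4, - 1.64, - 1,-0.37, 1/5,2,4,5,5,5 ]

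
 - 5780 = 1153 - 6933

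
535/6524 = 535/6524 = 0.08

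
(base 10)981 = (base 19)2DC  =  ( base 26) 1BJ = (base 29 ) 14O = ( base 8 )1725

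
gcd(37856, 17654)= 182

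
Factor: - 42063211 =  - 42063211^1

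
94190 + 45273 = 139463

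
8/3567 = 8/3567=0.00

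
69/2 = 34+1/2 = 34.50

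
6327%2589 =1149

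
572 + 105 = 677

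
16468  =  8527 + 7941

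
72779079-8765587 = 64013492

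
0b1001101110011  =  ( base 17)103F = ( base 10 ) 4979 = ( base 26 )79d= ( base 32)4RJ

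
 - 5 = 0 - 5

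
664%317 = 30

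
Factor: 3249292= 2^2*191^1*4253^1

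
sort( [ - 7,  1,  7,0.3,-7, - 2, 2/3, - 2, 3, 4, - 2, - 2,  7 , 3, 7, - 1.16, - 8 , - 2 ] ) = [ - 8, - 7, - 7,-2, - 2, - 2, - 2, - 2, - 1.16, 0.3, 2/3, 1,3,3,4, 7, 7, 7] 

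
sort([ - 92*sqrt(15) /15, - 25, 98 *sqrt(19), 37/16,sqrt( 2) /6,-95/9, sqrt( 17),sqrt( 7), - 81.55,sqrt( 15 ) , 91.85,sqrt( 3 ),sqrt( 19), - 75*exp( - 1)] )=[ - 81.55, - 75*exp( - 1 ),-25,-92 *sqrt( 15) /15,-95/9, sqrt( 2)/6,sqrt( 3),37/16, sqrt( 7), sqrt(15),sqrt( 17 ),sqrt(19), 91.85, 98*sqrt( 19)] 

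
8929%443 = 69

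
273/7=39  =  39.00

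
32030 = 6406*5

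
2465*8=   19720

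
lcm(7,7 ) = 7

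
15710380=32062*490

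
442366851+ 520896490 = 963263341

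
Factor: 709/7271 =11^( - 1 )*661^( - 1 )*709^1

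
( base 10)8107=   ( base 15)2607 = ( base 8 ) 17653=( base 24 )e1j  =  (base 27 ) B37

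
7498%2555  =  2388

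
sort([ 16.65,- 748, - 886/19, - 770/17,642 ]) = [-748 , - 886/19, - 770/17,16.65 , 642 ]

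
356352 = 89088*4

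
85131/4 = 21282 + 3/4=21282.75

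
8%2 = 0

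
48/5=48/5  =  9.60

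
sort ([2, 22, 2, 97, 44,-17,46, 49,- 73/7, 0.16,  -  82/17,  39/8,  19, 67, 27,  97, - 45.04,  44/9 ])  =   [ - 45.04,  -  17, - 73/7,-82/17,0.16, 2, 2, 39/8 , 44/9, 19 , 22, 27,44, 46,49, 67,97,97]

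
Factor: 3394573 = 7^2*13^1*73^2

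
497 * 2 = 994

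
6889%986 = 973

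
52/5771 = 52/5771 = 0.01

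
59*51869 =3060271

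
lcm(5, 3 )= 15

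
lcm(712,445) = 3560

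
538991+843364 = 1382355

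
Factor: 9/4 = 2^(-2)*3^2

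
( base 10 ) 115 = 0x73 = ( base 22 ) 55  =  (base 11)A5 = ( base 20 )5F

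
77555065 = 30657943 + 46897122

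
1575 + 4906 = 6481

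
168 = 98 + 70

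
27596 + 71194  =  98790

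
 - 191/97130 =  -1+96939/97130 = -0.00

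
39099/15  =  13033/5 = 2606.60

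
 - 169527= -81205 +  - 88322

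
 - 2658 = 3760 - 6418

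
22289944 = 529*42136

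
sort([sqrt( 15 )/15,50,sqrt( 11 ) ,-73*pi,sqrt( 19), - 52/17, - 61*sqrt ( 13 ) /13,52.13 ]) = [ - 73*pi, - 61*sqrt( 13) /13, - 52/17, sqrt( 15 )/15, sqrt( 11),  sqrt (19), 50,52.13]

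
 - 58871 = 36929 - 95800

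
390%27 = 12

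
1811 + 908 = 2719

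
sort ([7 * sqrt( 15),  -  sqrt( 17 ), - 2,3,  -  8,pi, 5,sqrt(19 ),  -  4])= [- 8,- sqrt(17), - 4, - 2,3, pi,sqrt (19),5,7*sqrt( 15)] 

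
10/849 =10/849= 0.01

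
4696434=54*86971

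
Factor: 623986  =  2^1*11^1*113^1* 251^1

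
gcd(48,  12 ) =12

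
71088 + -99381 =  -28293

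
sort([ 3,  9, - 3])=[ - 3,3,9]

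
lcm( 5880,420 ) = 5880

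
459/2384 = 459/2384 = 0.19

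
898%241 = 175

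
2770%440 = 130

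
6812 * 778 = 5299736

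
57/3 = 19  =  19.00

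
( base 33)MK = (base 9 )1018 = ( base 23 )19A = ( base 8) 1352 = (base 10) 746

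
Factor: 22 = 2^1 * 11^1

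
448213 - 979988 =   -  531775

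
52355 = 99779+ - 47424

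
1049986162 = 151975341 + 898010821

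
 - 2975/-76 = 39 + 11/76=39.14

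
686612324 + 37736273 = 724348597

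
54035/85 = 635  +  12/17 = 635.71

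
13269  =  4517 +8752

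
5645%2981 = 2664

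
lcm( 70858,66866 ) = 4747486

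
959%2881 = 959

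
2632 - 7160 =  - 4528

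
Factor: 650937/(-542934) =-223/186 = - 2^(-1)*3^ (-1)*31^(-1)*223^1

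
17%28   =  17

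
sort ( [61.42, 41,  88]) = [ 41,61.42,88] 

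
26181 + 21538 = 47719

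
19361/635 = 19361/635 = 30.49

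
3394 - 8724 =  - 5330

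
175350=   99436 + 75914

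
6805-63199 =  - 56394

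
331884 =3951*84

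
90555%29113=3216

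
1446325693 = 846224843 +600100850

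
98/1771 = 14/253 = 0.06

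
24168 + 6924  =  31092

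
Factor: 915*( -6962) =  - 2^1 * 3^1 *5^1 * 59^2*61^1 = - 6370230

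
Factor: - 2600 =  - 2^3*5^2*13^1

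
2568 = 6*428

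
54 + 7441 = 7495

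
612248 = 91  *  6728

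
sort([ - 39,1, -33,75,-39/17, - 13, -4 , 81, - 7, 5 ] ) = [ - 39, - 33, - 13,  -  7,  -  4,  -  39/17,1,5,75,81] 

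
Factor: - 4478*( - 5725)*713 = 18278860150=2^1*5^2*23^1*31^1*229^1* 2239^1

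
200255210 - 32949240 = 167305970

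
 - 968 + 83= - 885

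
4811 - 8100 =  - 3289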